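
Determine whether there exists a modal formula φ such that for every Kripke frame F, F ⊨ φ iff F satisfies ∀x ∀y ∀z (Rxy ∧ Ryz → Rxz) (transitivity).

Yes — defined by □q → □□q

Yes: it is transitivity, defined by the 4 schema □q → □□q.
Suppose □q→□□q is valid. Take Rxy, Ryz and set V(q)={w : Rxw}. Then □q at x, so □□q at x, so □q at y, so q at z, i.e. Rxz.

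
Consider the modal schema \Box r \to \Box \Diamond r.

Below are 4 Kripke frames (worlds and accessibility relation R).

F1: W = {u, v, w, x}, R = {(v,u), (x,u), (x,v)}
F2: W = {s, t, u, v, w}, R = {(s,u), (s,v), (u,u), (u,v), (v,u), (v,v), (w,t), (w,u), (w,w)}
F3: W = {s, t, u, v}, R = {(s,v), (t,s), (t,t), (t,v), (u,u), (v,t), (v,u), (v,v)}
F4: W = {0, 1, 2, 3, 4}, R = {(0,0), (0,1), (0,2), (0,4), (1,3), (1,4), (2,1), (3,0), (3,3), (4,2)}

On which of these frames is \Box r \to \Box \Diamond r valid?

The schema corresponds to a generalized confluence (Geach) condition: \forall x \forall z (xRz \to \exists w (xRw \wedge zRw)).
F1: fails — vRu but no t with vRt and uRt.
F2: fails — wRt but no w* with wRw* and tRw*.
F3: satisfies the condition.
F4: fails — 1R4 but no w with 1Rw and 4Rw.

F3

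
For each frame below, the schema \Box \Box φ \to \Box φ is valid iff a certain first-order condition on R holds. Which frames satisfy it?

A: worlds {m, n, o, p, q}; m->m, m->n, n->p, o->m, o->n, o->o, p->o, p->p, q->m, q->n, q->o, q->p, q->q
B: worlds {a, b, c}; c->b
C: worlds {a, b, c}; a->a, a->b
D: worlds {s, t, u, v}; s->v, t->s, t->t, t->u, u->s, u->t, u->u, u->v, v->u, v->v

This is the axiom for density; its first-order frame correspondent is \forall x \forall y (Rxy \to \exists z (Rxz \wedge Rzy)).
A: condition met.
B: fails — Rcb but no z with Rcz and Rzb.
C: condition met.
D: condition met.
Valid on: A, C, D.

A, C, D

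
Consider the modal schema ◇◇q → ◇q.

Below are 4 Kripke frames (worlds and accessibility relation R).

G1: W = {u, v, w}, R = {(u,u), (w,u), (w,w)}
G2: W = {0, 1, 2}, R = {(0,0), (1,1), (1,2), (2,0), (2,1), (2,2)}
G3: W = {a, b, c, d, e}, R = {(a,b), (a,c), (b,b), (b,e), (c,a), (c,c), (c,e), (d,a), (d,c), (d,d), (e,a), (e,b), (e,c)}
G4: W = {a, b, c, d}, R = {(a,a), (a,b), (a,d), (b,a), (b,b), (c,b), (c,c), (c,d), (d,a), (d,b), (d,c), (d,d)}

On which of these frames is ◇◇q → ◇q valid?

Frame correspondent (Sahlqvist): ∀x ∀y ∀z (Rxy ∧ Ryz → Rxz) — i.e. transitivity.
G1: satisfies the condition.
G2: fails — R12 and R20 but not R10.
G3: fails — Reb and Rbe but not Ree.
G4: fails — Rcd and Rda but not Rca.
Valid on: G1.

G1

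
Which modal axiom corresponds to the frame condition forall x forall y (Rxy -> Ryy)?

□(□r → r)

The condition is shift-reflexivity. The T□ schema □(□r → r) defines it.
Suppose □(□r→r) is valid. Take Rxy and set V(r)={w : Ryw}. Then at y, □r holds; since □(□r→r) at x, □r→r at y, so r at y, i.e. Ryy.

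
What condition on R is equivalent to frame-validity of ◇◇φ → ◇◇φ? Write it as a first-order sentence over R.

∀x ∀y (xR²y → ∃w (y = w ∧ xR²w))

This is a Sahlqvist (Geach-type) schema ◇^2□^0φ → □^0◇^2φ.
Minimal-valuation argument: fix x; take any y with xR^2y and any z with xR^0z. Set V(φ) to the set of worlds R-reachable from y in exactly 0 steps. Then □^0φ holds at y, so the antecedent holds at x; validity forces ◇^2φ at z, giving a w with zR^2w and yR^0w.
First-order correspondent: ∀x ∀y (xR²y → ∃w (y = w ∧ xR²w)).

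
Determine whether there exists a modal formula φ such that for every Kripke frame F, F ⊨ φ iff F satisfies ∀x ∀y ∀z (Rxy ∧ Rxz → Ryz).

Yes, by ◇p → □◇p

The condition is the Euclidean property. A defining modal formula is ◇p → □◇p.
Suppose ◇p→□◇p is valid. Take Rxy, Rxz and set V(p)={y}. Then ◇p at x, so □◇p at x, so ◇p at z, so some w with Rzw has p; w=y, i.e. Rzy. By symmetry of the argument, Ryz.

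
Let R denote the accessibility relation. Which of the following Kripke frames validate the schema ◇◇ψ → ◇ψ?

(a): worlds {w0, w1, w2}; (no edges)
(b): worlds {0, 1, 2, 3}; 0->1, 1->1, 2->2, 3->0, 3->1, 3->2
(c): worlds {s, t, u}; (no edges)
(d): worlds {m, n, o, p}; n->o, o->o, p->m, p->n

Frame correspondent (Sahlqvist): ∀x ∀y ∀z (Rxy ∧ Ryz → Rxz) — i.e. transitivity.
(a): condition met.
(b): condition met.
(c): condition met.
(d): fails — Rpn and Rno but not Rpo.
Valid on: (a), (b), (c).

(a), (b), (c)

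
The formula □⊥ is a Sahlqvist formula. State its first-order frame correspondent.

This is the Ver axiom.
Its frame correspondent is emptiness of R — ∀x ∀y ¬Rxy.

emptiness of R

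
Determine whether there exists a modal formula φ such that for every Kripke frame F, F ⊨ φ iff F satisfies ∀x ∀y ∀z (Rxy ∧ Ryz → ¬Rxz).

Any modally definable frame class is closed under surjective bounded morphisms.
The 3-cycle (worlds a,b,c with a→b→c→a) is intransitive. Mapping every world to a single reflexive point • is a surjective bounded morphism; the reflexive point is not intransitive (R••∧R•• but R••).
So no modal formula (or set of formulas) defines exactly the intransitive frames.

Not definable by any modal formula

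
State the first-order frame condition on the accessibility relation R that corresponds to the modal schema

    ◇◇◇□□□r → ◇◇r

∀x ∀y (xR³y → ∃w (yR³w ∧ xR²w))

This is a Sahlqvist (Geach-type) schema ◇^3□^3r → □^0◇^2r.
First-order correspondent: ∀x ∀y (xR³y → ∃w (yR³w ∧ xR²w)).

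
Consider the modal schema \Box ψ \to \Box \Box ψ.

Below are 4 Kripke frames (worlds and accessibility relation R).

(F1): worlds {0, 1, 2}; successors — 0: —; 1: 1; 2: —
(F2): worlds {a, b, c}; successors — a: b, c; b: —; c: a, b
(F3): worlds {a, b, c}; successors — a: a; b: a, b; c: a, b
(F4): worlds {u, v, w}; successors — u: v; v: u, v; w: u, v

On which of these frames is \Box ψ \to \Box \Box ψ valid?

The schema corresponds to transitivity: \forall x \forall y \forall z (Rxy \wedge Ryz \to Rxz).
(F1): ✓.
(F2): fails — Rac and Rca but not Raa.
(F3): ✓.
(F4): fails — Ruv and Rvu but not Ruu.

(F1), (F3)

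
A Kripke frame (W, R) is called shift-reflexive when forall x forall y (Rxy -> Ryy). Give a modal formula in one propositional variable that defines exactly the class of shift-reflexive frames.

□(□p → p)

A defining formula is □(□p → p) (the T□ axiom).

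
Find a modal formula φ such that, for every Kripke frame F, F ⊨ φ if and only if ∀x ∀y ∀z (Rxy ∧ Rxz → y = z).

The condition is partial functionality. The CD schema ◇s → □s defines it.

◇s → □s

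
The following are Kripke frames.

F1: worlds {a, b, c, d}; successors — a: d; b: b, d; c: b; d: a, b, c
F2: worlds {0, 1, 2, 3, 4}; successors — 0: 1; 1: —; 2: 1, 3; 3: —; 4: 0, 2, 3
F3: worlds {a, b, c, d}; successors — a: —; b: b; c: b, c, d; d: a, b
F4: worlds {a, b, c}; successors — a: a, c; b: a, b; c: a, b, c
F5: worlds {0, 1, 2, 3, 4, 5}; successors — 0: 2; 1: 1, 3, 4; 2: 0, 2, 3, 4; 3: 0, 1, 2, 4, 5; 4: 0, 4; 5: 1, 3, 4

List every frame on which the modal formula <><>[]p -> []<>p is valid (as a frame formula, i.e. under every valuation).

The schema corresponds to a generalized confluence (Geach) condition: forall x forall y forall z ((x R^2 y & xRz) -> exists w (yRw & zRw)).
F1: fails — aR²a, aRd but no w with aRw and dRw.
F2: fails — 4R²1, 4R0 but no w with 1Rw and 0Rw.
F3: fails — cR²a, cRb but no w with aRw and bRw.
F4: satisfies the condition.
F5: fails — 1R²0, 1R1 but no w with 0Rw and 1Rw.

F4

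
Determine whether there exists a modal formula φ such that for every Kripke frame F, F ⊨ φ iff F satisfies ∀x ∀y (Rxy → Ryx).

Definable; r → □◇r defines it

The condition is symmetry. A defining modal formula is r → □◇r.
Suppose r→□◇r is valid. Take Rxy and set V(r)={x}. Then r at x, so □◇r at x, so ◇r at y, so some z with Ryz has r; z=x, i.e. Ryx.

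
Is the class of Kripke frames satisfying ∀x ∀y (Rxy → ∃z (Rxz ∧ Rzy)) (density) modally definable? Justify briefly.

Yes: it is density, defined by the C4 schema □□q → □q.

Definable; □□q → □q defines it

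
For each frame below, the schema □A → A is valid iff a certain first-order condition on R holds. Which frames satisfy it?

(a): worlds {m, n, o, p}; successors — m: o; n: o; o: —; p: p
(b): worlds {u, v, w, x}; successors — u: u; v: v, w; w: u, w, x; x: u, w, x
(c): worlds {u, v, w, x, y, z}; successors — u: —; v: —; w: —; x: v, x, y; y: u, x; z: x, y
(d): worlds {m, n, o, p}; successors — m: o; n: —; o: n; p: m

This is the axiom for reflexivity; its first-order frame correspondent is ∀x Rxx.
(a): fails — world m does not see itself.
(b): satisfies the condition.
(c): fails — world u does not see itself.
(d): fails — world m does not see itself.
Valid on: (b).

(b)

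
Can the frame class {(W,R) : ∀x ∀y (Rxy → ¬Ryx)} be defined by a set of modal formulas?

No — not modally definable

Modal frame validity is preserved under surjective bounded morphisms.
The 4-cycle (worlds s,t,u,v with s→t→u→v→s) is asymmetric. Mapping every world to a single reflexive point • is a surjective bounded morphism, and the reflexive point is not asymmetric (R•• but asymmetry requires ¬R••).
Hence asymmetry is not modally definable.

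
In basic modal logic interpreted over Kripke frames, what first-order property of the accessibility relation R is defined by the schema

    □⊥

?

Emptiness of R

This schema is the Ver axiom.
It corresponds to emptiness of R: ∀x ∀y ¬Rxy.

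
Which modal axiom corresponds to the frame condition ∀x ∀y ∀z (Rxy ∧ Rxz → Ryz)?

The condition is the Euclidean property. The 5 schema ◇p → □◇p defines it.
Suppose ◇p→□◇p is valid. Take Rxy, Rxz and set V(p)={y}. Then ◇p at x, so □◇p at x, so ◇p at z, so some w with Rzw has p; w=y, i.e. Rzy. By symmetry of the argument, Ryz.

◇p → □◇p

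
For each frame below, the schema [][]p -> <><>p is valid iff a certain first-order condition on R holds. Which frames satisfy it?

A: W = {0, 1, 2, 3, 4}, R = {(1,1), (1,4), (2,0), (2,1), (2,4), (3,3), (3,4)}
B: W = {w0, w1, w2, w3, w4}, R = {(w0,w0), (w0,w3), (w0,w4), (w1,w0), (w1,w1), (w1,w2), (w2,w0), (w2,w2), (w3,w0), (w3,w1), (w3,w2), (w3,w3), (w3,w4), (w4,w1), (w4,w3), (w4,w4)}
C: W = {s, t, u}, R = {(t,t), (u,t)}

B

The schema corresponds to a generalized confluence (Geach) condition: forall x exists w (x R^2 w & x R^2 w).
A: fails — at 0 but no w with 0R²w and 0R²w.
B: satisfies the condition.
C: fails — at s but no w with sR²w and sR²w.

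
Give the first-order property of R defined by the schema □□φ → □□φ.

This is a Sahlqvist (Geach-type) schema ◇^0□^2φ → □^2◇^0φ.
Minimal-valuation argument: fix x; take any y with xR^0y and any z with xR^2z. Set V(φ) to the set of worlds R-reachable from y in exactly 2 steps. Then □^2φ holds at y, so the antecedent holds at x; validity forces ◇^0φ at z, giving a w with zR^0w and yR^2w.
First-order correspondent: ∀x ∀z (xR²z → ∃w (xR²w ∧ z = w)).

∀x ∀z (xR²z → ∃w (xR²w ∧ z = w))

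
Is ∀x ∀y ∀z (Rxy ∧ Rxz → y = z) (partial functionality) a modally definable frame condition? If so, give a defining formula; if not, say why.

Definable; ◇p → □p defines it

This is a Sahlqvist condition; the CD axiom ◇p → □p defines it.
Suppose ◇p→□p is valid. Take Rxy, Rxz and set V(p)={y}. Then ◇p at x, so □p at x, so p at z, i.e. z=y.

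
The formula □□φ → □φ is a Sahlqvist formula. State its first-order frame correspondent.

density: ∀x ∀y (Rxy → ∃z (Rxz ∧ Rzy))

Suppose □□φ→□φ is valid. Take Rxy and set V(φ)={w : xR²w}. Then □□φ at x, so □φ at x, so φ at y, i.e. ∃z(Rxz∧Rzy).
Conversely, any frame satisfying ∀x ∀y (Rxy → ∃z (Rxz ∧ Rzy)) validates the schema.
Frame condition: ∀x ∀y (Rxy → ∃z (Rxz ∧ Rzy)).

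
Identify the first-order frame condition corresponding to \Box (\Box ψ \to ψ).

shift-reflexivity

Suppose □(□ψ→ψ) is valid. Take Rxy and set V(ψ)={w : Ryw}. Then at y, □ψ holds; since □(□ψ→ψ) at x, □ψ→ψ at y, so ψ at y, i.e. Ryy.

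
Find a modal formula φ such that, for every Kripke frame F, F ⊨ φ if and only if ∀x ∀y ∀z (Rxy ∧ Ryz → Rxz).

□q → □□q

This is transitivity; the standard corresponding axiom is 4: □q → □□q.
Suppose □q→□□q is valid. Take Rxy, Ryz and set V(q)={w : Rxw}. Then □q at x, so □□q at x, so □q at y, so q at z, i.e. Rxz.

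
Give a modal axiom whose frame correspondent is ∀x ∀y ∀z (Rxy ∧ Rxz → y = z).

◇ψ → □ψ

This is partial functionality; the standard corresponding axiom is CD: ◇ψ → □ψ.
Suppose ◇ψ→□ψ is valid. Take Rxy, Rxz and set V(ψ)={y}. Then ◇ψ at x, so □ψ at x, so ψ at z, i.e. z=y.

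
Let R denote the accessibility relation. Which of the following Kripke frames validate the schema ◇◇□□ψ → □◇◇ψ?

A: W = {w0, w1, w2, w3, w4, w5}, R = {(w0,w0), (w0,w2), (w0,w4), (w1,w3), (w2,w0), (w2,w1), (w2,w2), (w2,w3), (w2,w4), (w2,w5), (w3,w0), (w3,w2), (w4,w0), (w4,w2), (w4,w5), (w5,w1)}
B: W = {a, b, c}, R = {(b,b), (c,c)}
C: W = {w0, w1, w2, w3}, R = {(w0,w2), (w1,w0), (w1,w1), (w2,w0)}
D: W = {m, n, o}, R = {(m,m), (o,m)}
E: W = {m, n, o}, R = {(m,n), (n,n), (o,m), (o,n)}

B, D, E

The schema corresponds to a generalized confluence (Geach) condition: ∀x ∀y ∀z ((xR²y ∧ xRz) → ∃w (yR²w ∧ zR²w)).
A: fails — w2R²w1, w2Rw5 but no w with w1R²w and w5R²w.
B: condition met.
C: fails — w0R²w0, w0Rw2 but no w with w0R²w and w2R²w.
D: condition met.
E: condition met.
Valid on: B, D, E.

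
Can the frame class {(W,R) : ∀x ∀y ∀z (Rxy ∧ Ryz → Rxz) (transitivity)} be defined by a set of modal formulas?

Definable; □p → □□p defines it

This is a Sahlqvist condition; the 4 axiom □p → □□p defines it.
Suppose □p→□□p is valid. Take Rxy, Ryz and set V(p)={w : Rxw}. Then □p at x, so □□p at x, so □p at y, so p at z, i.e. Rxz.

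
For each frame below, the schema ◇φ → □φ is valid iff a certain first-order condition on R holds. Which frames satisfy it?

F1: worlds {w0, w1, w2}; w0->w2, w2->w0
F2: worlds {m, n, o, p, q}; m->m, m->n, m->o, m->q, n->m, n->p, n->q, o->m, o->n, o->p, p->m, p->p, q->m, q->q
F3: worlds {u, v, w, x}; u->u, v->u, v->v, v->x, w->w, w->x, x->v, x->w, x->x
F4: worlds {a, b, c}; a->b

Frame correspondent (Sahlqvist): ∀x ∀y ∀z (Rxy ∧ Rxz → y = z) — i.e. partial functionality.
F1: ✓.
F2: fails — m sees both m and n.
F3: fails — v sees both u and v.
F4: ✓.

F1, F4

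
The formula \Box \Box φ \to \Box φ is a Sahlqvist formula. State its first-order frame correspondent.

density

Suppose □□φ→□φ is valid. Take Rxy and set V(φ)={w : xR²w}. Then □□φ at x, so □φ at x, so φ at y, i.e. ∃z(Rxz∧Rzy).
The converse is a direct semantic check.
So the correspondent is density.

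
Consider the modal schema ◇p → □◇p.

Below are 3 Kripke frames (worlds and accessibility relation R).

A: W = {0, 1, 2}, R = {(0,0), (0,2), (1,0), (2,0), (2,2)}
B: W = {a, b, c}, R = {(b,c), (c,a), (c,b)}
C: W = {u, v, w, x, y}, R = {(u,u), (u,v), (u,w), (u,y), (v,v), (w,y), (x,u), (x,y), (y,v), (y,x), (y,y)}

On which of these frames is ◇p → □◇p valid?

A

The schema corresponds to the Euclidean property: ∀x ∀y ∀z (Rxy ∧ Rxz → Ryz).
A: holds.
B: fails — Rbc and Rbc but not Rcc.
C: fails — Ruv and Ruw but not Rvw.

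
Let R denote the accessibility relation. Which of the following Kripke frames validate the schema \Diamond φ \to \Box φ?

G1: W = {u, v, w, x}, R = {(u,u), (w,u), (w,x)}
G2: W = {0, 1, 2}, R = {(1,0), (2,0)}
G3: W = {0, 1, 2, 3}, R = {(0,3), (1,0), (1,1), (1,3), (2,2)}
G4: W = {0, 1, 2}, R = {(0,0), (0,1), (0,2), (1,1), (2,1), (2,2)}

G2

This is the axiom for partial functionality; its first-order frame correspondent is \forall x \forall y \forall z (Rxy \wedge Rxz \to y = z).
G1: fails — w sees both u and x.
G2: holds.
G3: fails — 1 sees both 0 and 1.
G4: fails — 0 sees both 0 and 1.
Valid on: G2.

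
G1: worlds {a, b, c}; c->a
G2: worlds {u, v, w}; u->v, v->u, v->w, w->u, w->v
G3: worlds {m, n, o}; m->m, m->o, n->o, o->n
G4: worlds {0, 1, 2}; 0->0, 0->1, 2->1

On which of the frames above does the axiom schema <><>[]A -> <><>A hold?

G1

This is the axiom for a generalized confluence (Geach) condition; its first-order frame correspondent is forall x forall y (x R^2 y -> exists w (yRw & x R^2 w)).
G1: holds.
G2: fails — uR²u but no t with uRt and uR²t.
G3: fails — nR²n but no w with nRw and nR²w.
G4: fails — 0R²1 but no w with 1Rw and 0R²w.
Valid on: G1.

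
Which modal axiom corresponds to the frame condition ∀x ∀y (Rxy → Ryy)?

A defining formula is □(□r → r) (the T□ axiom).
Suppose □(□r→r) is valid. Take Rxy and set V(r)={w : Ryw}. Then at y, □r holds; since □(□r→r) at x, □r→r at y, so r at y, i.e. Ryy.

□(□r → r)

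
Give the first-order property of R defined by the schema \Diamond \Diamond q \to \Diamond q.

\forall x \forall y (x R^2 y \to \exists w (y = w \wedge xRw))

This is a Sahlqvist (Geach-type) schema ◇^2□^0q → □^0◇^1q.
Minimal-valuation argument: fix x; take any y with xR^2y and any z with xR^0z. Set V(q) to the set of worlds R-reachable from y in exactly 0 steps. Then □^0q holds at y, so the antecedent holds at x; validity forces ◇^1q at z, giving a w with zR^1w and yR^0w.
First-order correspondent: \forall x \forall y (x R^2 y \to \exists w (y = w \wedge xRw)).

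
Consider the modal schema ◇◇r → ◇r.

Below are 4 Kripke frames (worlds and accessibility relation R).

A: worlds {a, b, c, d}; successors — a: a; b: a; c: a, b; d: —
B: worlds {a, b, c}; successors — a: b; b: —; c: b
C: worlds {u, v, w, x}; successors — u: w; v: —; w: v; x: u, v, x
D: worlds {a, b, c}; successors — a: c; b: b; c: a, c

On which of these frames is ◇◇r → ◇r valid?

Frame correspondent (Sahlqvist): ∀x ∀y (xR²y → ∃w (y = w ∧ xRw)) — i.e. a generalized confluence (Geach) condition.
A: satisfies the condition.
B: satisfies the condition.
C: fails — uR²v but no t with v=t and uRt.
D: fails — aR²a but no w with a=w and aRw.

A, B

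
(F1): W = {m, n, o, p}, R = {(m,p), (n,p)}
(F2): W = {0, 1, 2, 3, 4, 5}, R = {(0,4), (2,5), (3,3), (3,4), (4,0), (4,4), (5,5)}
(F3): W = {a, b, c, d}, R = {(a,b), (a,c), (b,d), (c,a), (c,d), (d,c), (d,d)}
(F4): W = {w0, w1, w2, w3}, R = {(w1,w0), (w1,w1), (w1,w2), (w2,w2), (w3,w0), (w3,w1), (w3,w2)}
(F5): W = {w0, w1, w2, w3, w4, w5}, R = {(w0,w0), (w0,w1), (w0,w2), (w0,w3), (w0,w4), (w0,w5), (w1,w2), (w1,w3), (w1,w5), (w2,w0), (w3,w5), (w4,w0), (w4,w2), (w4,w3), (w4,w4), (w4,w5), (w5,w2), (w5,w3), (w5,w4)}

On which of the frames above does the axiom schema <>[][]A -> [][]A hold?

Frame correspondent (Sahlqvist): forall x forall y forall z ((xRy & x R^2 z) -> exists w (y R^2 w & z = w)) — i.e. a generalized confluence (Geach) condition.
(F1): holds.
(F2): fails — 3R4, 3R²3 but no w with 4R²w and 3=w.
(F3): fails — aRb, aR²a but no w with bR²w and a=w.
(F4): fails — w1Rw0, w1R²w0 but no w with w0R²w and w0=w.
(F5): fails — w0Rw1, w0R²w1 but no w with w1R²w and w1=w.

(F1)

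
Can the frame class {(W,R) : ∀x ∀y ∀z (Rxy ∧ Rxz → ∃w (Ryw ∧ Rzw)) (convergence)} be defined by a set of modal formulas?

Yes, by ◇□q → □◇q

This is a Sahlqvist condition; the .2 axiom ◇□q → □◇q defines it.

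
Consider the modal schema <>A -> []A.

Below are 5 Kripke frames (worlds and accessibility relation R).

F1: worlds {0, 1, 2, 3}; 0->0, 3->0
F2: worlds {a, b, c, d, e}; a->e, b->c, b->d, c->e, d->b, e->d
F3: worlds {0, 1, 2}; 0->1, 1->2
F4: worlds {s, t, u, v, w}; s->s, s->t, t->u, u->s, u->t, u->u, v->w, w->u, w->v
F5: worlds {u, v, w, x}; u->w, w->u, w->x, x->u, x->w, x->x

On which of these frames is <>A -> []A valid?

F1, F3

This is the axiom for partial functionality; its first-order frame correspondent is forall x forall y forall z (Rxy & Rxz -> y = z).
F1: holds.
F2: fails — b sees both c and d.
F3: holds.
F4: fails — s sees both s and t.
F5: fails — w sees both u and x.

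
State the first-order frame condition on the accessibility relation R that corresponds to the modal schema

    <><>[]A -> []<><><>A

forall x forall y forall z ((x R^2 y & xRz) -> exists w (yRw & z R^3 w))

This is a Sahlqvist (Geach-type) schema ◇^2□^1A → □^1◇^3A.
Minimal-valuation argument: fix x; take any y with xR^2y and any z with xR^1z. Set V(A) to the set of worlds R-reachable from y in exactly 1 step. Then □^1A holds at y, so the antecedent holds at x; validity forces ◇^3A at z, giving a w with zR^3w and yR^1w.
First-order correspondent: forall x forall y forall z ((x R^2 y & xRz) -> exists w (yRw & z R^3 w)).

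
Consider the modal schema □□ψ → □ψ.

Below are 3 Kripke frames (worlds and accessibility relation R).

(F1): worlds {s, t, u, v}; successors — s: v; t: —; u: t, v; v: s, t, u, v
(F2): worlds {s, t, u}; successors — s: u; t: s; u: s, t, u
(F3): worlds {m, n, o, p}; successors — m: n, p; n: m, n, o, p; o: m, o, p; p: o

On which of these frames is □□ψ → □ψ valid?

The schema corresponds to density: ∀x ∀y (Rxy → ∃z (Rxz ∧ Rzy)).
(F1): ✓.
(F2): fails — Rts but no z with Rtz and Rzs.
(F3): ✓.

(F1), (F3)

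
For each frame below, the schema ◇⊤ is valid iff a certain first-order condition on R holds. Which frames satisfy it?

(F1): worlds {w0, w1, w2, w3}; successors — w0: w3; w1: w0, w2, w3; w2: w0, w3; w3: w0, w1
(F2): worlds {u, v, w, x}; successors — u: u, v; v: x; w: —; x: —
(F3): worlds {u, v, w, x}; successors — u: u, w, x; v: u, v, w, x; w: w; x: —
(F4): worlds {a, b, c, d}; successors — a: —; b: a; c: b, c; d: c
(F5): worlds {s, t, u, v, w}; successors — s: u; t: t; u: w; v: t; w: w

This is the axiom for seriality; its first-order frame correspondent is ∀x ∃y Rxy.
(F1): satisfies the condition.
(F2): fails — world w has no successor.
(F3): fails — world x has no successor.
(F4): fails — world a has no successor.
(F5): satisfies the condition.
Valid on: (F1), (F5).

(F1), (F5)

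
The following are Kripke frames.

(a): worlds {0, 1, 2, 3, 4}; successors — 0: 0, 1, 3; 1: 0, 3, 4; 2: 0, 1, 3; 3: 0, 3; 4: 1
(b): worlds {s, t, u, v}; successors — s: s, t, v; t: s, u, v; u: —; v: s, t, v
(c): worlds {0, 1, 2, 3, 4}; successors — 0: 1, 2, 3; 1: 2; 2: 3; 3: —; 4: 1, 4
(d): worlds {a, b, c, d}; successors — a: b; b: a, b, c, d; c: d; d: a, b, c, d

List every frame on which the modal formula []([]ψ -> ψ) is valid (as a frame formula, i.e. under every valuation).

This is the axiom for shift-reflexivity; its first-order frame correspondent is forall x forall y (Rxy -> Ryy).
(a): fails — R01 but not R11.
(b): fails — Rvt but not Rtt.
(c): fails — R02 but not R22.
(d): fails — Rbc but not Rcc.
Valid on no frame.

none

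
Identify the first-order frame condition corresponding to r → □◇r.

symmetry: ∀x ∀y (Rxy → Ryx)

This schema is the B axiom.
Its frame correspondent is symmetry — ∀x ∀y (Rxy → Ryx).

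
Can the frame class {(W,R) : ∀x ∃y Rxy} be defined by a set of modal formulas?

Yes — defined by □q → ◇q

The condition is seriality. A defining modal formula is □q → ◇q.
Suppose □q→◇q is valid. At any x set V(q)=W. Then □q at x, so ◇q at x, so x has a successor.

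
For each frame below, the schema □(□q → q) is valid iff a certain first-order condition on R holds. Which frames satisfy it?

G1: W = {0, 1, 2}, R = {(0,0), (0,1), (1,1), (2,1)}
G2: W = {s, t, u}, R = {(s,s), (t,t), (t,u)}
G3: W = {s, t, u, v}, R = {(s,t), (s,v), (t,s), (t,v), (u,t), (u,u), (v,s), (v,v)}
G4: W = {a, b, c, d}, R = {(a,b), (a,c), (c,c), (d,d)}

Frame correspondent (Sahlqvist): ∀x ∀y (Rxy → Ryy) — i.e. shift-reflexivity.
G1: satisfies the condition.
G2: fails — Rtu but not Ruu.
G3: fails — Rut but not Rtt.
G4: fails — Rab but not Rbb.
Valid on: G1.

G1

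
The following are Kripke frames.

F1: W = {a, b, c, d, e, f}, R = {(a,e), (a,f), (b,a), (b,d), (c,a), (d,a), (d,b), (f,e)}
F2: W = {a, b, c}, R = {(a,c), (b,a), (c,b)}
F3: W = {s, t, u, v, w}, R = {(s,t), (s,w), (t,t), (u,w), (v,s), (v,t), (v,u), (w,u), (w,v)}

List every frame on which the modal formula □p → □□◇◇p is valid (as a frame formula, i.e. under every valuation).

F2

Frame correspondent (Sahlqvist): ∀x ∀z (xR²z → ∃w (xRw ∧ zR²w)) — i.e. a generalized confluence (Geach) condition.
F1: fails — aR²e but no w with aRw and eR²w.
F2: satisfies the condition.
F3: fails — sR²u but no w* with sRw* and uR²w*.
Valid on: F2.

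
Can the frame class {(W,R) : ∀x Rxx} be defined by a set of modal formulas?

Yes: it is reflexivity, defined by the T schema □r → r.

Yes, by □r → r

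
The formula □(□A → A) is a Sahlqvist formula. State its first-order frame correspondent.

Suppose □(□A→A) is valid. Take Rxy and set V(A)={w : Ryw}. Then at y, □A holds; since □(□A→A) at x, □A→A at y, so A at y, i.e. Ryy.

Shift-reflexivity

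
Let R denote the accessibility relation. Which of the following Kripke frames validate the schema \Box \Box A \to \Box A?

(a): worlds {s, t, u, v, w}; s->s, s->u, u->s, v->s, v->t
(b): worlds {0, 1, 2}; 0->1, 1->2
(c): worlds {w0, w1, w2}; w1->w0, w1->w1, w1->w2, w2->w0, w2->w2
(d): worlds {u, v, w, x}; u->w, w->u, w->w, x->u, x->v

Frame correspondent (Sahlqvist): \forall x \forall y (Rxy \to \exists z (Rxz \wedge Rzy)) — i.e. density.
(a): fails — Rvt but no z with Rvz and Rzt.
(b): fails — R12 but no z with R1z and Rz2.
(c): satisfies the condition.
(d): fails — Rxu but no z with Rxz and Rzu.
Valid on: (c).

(c)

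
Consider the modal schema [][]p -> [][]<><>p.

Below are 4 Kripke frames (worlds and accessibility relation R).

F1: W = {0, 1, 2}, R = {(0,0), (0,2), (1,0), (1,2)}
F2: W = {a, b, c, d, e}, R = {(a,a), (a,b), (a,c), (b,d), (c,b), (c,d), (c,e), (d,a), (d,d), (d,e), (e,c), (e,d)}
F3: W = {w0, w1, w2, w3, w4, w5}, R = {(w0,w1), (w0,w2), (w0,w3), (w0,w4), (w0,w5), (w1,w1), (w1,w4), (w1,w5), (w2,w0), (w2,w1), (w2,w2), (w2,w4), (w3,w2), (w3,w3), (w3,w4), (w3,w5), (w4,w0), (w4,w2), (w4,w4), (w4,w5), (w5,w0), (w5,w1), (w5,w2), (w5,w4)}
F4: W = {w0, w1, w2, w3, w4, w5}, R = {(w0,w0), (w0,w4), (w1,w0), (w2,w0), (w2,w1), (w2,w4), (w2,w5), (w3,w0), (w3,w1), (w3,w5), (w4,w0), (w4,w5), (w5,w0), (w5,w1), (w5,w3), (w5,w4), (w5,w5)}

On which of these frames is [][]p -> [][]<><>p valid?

Frame correspondent (Sahlqvist): forall x forall z (x R^2 z -> exists w (x R^2 w & z R^2 w)) — i.e. a generalized confluence (Geach) condition.
F1: fails — 0R²2 but no w with 0R²w and 2R²w.
F2: ✓.
F3: ✓.
F4: ✓.

F2, F3, F4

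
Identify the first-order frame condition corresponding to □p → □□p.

Suppose □p→□□p is valid. Take Rxy, Ryz and set V(p)={w : Rxw}. Then □p at x, so □□p at x, so □p at y, so p at z, i.e. Rxz.
Conversely, on a frame with transitivity the schema holds at every world under every valuation.
So the correspondent is transitivity.

transitivity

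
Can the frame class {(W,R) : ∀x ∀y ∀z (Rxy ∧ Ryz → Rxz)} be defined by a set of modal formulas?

Yes: it is transitivity, defined by the 4 schema □p → □□p.

Yes — defined by □p → □□p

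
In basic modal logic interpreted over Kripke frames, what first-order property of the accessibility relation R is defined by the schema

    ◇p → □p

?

Suppose ◇p→□p is valid. Take Rxy, Rxz and set V(p)={y}. Then ◇p at x, so □p at x, so p at z, i.e. z=y.
The converse is a direct semantic check.
Frame condition: ∀x ∀y ∀z (Rxy ∧ Rxz → y = z).

partial functionality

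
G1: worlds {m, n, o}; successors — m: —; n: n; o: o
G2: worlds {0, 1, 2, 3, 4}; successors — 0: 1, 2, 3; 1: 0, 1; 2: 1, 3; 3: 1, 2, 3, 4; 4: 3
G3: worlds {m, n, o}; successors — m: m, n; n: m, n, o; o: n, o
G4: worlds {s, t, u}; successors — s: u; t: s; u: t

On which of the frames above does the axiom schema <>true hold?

This is the axiom for seriality; its first-order frame correspondent is forall x exists y Rxy.
G1: fails — world m has no successor.
G2: satisfies the condition.
G3: satisfies the condition.
G4: satisfies the condition.
Valid on: G2, G3, G4.

G2, G3, G4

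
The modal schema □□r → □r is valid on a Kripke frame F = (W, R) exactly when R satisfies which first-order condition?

Density

Suppose □□r→□r is valid. Take Rxy and set V(r)={w : xR²w}. Then □□r at x, so □r at x, so r at y, i.e. ∃z(Rxz∧Rzy).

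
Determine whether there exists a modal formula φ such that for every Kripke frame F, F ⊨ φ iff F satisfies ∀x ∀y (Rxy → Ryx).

Yes — defined by p → □◇p

The condition is symmetry. A defining modal formula is p → □◇p.
Suppose p→□◇p is valid. Take Rxy and set V(p)={x}. Then p at x, so □◇p at x, so ◇p at y, so some z with Ryz has p; z=x, i.e. Ryx.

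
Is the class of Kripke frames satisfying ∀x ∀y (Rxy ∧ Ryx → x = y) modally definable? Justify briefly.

Not definable by any modal formula

If a class were modally definable it would be closed under surjective bounded morphisms (Goldblatt–Thomason).
The 4-cycle (worlds s,t,u,v with s→t→u→v→s) is antisymmetric. Sending even-indexed worlds to • and odd-indexed worlds to ∘ is a surjective bounded morphism onto the two-world frame with •↔∘, which is not antisymmetric.
So the class is not modally definable.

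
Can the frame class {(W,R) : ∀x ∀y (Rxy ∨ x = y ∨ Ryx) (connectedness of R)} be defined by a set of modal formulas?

Any modally definable frame class is closed under disjoint unions.
Take 4 disjoint single-world reflexive frames: each is trivially connected, but their disjoint union has 4 worlds with no edge between distinct components, so it is not connected.
Hence connectedness of R is not modally definable.

No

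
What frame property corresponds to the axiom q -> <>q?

reflexivity: forall x Rxx

Replacing q by ¬q and contraposing gives the equivalent schema □q → q.
Suppose □q→q is valid. At any x set V(q)={w : Rxw}. Then □q holds at x, so q holds at x, i.e. Rxx.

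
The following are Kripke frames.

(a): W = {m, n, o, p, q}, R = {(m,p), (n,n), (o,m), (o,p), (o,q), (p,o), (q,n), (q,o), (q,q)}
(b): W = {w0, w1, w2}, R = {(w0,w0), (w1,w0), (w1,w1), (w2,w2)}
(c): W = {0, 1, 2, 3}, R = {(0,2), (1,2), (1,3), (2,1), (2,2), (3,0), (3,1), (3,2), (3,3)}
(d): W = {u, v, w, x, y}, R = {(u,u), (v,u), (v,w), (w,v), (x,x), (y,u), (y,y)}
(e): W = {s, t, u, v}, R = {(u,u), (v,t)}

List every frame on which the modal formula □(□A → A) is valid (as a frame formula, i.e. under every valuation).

(b)

Frame correspondent (Sahlqvist): ∀x ∀y (Rxy → Ryy) — i.e. shift-reflexivity.
(a): fails — Rom but not Rmm.
(b): ✓.
(c): fails — R31 but not R11.
(d): fails — Rvw but not Rww.
(e): fails — Rvt but not Rtt.
Valid on: (b).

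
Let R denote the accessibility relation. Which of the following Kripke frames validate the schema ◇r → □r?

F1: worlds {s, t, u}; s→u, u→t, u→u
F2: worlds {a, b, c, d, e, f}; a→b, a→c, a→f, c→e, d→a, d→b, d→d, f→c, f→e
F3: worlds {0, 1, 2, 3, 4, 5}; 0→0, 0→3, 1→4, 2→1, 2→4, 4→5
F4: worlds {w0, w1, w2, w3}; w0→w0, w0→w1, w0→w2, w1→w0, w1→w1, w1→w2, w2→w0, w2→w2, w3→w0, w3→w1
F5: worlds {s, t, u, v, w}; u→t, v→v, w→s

F5

Frame correspondent (Sahlqvist): ∀x ∀y ∀z (Rxy ∧ Rxz → y = z) — i.e. partial functionality.
F1: fails — u sees both t and u.
F2: fails — a sees both b and c.
F3: fails — 0 sees both 0 and 3.
F4: fails — w0 sees both w0 and w1.
F5: satisfies the condition.
Valid on: F5.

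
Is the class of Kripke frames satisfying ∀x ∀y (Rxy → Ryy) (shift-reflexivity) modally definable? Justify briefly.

Definable; □(□r → r) defines it

Yes: it is shift-reflexivity, defined by the T□ schema □(□r → r).
Suppose □(□r→r) is valid. Take Rxy and set V(r)={w : Ryw}. Then at y, □r holds; since □(□r→r) at x, □r→r at y, so r at y, i.e. Ryy.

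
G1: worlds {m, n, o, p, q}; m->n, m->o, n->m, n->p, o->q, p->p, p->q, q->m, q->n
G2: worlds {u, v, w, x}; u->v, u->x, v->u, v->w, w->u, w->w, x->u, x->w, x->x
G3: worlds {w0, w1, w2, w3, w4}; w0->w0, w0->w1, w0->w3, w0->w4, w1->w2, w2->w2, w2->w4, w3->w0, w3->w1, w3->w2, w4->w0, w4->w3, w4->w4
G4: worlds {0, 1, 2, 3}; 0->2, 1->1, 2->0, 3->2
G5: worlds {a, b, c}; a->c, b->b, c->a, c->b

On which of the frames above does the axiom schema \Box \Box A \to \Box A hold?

The schema corresponds to density: \forall x \forall y (Rxy \to \exists z (Rxz \wedge Rzy)).
G1: fails — Rmo but no z with Rmz and Rzo.
G2: fails — Ruv but no z with Ruz and Rzv.
G3: condition met.
G4: fails — R20 but no z with R2z and Rz0.
G5: fails — Rac but no z with Raz and Rzc.

G3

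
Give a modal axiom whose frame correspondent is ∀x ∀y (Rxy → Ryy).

□(□p → p)

This is shift-reflexivity; the standard corresponding axiom is T□: □(□p → p).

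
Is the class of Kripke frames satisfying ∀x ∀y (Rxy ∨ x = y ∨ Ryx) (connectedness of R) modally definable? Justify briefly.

Modal frame validity is preserved under disjoint unions.
Take 3 disjoint single-world reflexive frames: each is trivially connected, but their disjoint union has 3 worlds with no edge between distinct components, so it is not connected.
So no modal formula (or set of formulas) defines exactly the connected frames.

No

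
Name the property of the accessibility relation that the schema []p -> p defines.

Suppose □p→p is valid. At any x set V(p)={w : Rxw}. Then □p holds at x, so p holds at x, i.e. Rxx.

reflexivity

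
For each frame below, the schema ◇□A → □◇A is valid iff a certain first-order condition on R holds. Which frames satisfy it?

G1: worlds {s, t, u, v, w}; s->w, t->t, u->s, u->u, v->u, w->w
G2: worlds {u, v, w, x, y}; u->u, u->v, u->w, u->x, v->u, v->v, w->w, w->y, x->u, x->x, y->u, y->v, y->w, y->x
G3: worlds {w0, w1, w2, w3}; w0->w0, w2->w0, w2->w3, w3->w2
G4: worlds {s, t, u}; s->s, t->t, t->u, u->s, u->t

This is the axiom for convergence; its first-order frame correspondent is ∀x ∀y ∀z (Rxy ∧ Rxz → ∃w (Ryw ∧ Rzw)).
G1: fails — Ruu and Rus but u and s have no common successor.
G2: fails — Ruv and Ruw but v and w have no common successor.
G3: fails — Rw2w0 and Rw2w3 but w0 and w3 have no common successor.
G4: fails — Rut and Rus but t and s have no common successor.
Valid on no frame.

none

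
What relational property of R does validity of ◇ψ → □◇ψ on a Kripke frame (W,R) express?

The Euclidean property

Suppose ◇ψ→□◇ψ is valid. Take Rxy, Rxz and set V(ψ)={y}. Then ◇ψ at x, so □◇ψ at x, so ◇ψ at z, so some w with Rzw has ψ; w=y, i.e. Rzy. By symmetry of the argument, Ryz.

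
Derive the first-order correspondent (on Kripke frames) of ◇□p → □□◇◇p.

∀x ∀y ∀z ((xRy ∧ xR²z) → ∃w (yRw ∧ zR²w))

This is a Sahlqvist (Geach-type) schema ◇^1□^1p → □^2◇^2p.
Minimal-valuation argument: fix x; take any y with xR^1y and any z with xR^2z. Set V(p) to the set of worlds R-reachable from y in exactly 1 step. Then □^1p holds at y, so the antecedent holds at x; validity forces ◇^2p at z, giving a w with zR^2w and yR^1w.
First-order correspondent: ∀x ∀y ∀z ((xRy ∧ xR²z) → ∃w (yRw ∧ zR²w)).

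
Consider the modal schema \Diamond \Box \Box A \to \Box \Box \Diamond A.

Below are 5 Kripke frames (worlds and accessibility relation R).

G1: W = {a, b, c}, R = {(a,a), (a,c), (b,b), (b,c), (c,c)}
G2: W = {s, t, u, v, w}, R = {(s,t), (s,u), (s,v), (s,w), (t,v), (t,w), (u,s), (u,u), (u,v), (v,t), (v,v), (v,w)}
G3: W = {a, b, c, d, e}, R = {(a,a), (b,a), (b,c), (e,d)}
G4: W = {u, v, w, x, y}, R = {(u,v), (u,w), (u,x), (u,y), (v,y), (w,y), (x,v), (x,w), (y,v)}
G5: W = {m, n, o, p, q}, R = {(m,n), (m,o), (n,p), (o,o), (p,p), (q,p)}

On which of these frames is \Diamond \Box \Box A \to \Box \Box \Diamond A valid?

Frame correspondent (Sahlqvist): \forall x \forall y \forall z ((xRy \wedge x R^2 z) \to \exists w (y R^2 w \wedge zRw)) — i.e. a generalized confluence (Geach) condition.
G1: holds.
G2: fails — sRt, sR²w but no w* with tR²w* and wRw*.
G3: fails — bRc, bR²a but no w with cR²w and aRw.
G4: fails — uRv, uR²v but no t with vR²t and vRt.
G5: fails — mRn, mR²o but no w with nR²w and oRw.
Valid on: G1.

G1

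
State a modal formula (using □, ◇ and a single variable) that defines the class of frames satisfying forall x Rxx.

This is reflexivity; the standard corresponding axiom is T: □q → q.
Suppose □q→q is valid. At any x set V(q)={w : Rxw}. Then □q holds at x, so q holds at x, i.e. Rxx.

□q → q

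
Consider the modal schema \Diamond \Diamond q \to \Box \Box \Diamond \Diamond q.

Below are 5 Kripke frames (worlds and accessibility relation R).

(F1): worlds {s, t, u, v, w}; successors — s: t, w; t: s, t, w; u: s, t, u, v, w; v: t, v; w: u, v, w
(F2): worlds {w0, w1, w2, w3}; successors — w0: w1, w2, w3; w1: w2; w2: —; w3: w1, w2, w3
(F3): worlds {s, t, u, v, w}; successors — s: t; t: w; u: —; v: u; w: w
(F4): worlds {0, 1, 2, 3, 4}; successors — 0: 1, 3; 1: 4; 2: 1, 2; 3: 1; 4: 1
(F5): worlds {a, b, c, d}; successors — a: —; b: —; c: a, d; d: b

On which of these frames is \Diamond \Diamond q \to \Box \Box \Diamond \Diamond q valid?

(F3)

This is the axiom for a generalized confluence (Geach) condition; its first-order frame correspondent is \forall x \forall y \forall z ((x R^2 y \wedge x R^2 z) \to \exists w (y = w \wedge z R^2 w)).
(F1): fails — sR²u, sR²v but no w* with u=w* and vR²w*.
(F2): fails — w0R²w1, w0R²w1 but no w with w1=w and w1R²w.
(F3): ✓.
(F4): fails — 0R²1, 0R²4 but no w with 1=w and 4R²w.
(F5): fails — cR²b, cR²b but no w with b=w and bR²w.
Valid on: (F3).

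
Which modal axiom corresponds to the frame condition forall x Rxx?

□r → r

The condition is reflexivity. The T schema □r → r defines it.
Suppose □r→r is valid. At any x set V(r)={w : Rxw}. Then □r holds at x, so r holds at x, i.e. Rxx.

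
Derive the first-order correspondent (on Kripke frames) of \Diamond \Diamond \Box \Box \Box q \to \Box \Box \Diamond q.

\forall x \forall y \forall z ((x R^2 y \wedge x R^2 z) \to \exists w (y R^3 w \wedge zRw))

This is a Sahlqvist (Geach-type) schema ◇^2□^3q → □^2◇^1q.
Minimal-valuation argument: fix x; take any y with xR^2y and any z with xR^2z. Set V(q) to the set of worlds R-reachable from y in exactly 3 steps. Then □^3q holds at y, so the antecedent holds at x; validity forces ◇^1q at z, giving a w with zR^1w and yR^3w.
First-order correspondent: \forall x \forall y \forall z ((x R^2 y \wedge x R^2 z) \to \exists w (y R^3 w \wedge zRw)).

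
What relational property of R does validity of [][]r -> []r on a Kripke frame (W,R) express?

This schema is the C4 axiom.
Its frame correspondent is density — forall x forall y (Rxy -> exists z (Rxz & Rzy)).

density: forall x forall y (Rxy -> exists z (Rxz & Rzy))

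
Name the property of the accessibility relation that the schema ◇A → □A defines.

Partial functionality

Suppose ◇A→□A is valid. Take Rxy, Rxz and set V(A)={y}. Then ◇A at x, so □A at x, so A at z, i.e. z=y.
The converse is a direct semantic check.
Frame condition: ∀x ∀y ∀z (Rxy ∧ Rxz → y = z).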